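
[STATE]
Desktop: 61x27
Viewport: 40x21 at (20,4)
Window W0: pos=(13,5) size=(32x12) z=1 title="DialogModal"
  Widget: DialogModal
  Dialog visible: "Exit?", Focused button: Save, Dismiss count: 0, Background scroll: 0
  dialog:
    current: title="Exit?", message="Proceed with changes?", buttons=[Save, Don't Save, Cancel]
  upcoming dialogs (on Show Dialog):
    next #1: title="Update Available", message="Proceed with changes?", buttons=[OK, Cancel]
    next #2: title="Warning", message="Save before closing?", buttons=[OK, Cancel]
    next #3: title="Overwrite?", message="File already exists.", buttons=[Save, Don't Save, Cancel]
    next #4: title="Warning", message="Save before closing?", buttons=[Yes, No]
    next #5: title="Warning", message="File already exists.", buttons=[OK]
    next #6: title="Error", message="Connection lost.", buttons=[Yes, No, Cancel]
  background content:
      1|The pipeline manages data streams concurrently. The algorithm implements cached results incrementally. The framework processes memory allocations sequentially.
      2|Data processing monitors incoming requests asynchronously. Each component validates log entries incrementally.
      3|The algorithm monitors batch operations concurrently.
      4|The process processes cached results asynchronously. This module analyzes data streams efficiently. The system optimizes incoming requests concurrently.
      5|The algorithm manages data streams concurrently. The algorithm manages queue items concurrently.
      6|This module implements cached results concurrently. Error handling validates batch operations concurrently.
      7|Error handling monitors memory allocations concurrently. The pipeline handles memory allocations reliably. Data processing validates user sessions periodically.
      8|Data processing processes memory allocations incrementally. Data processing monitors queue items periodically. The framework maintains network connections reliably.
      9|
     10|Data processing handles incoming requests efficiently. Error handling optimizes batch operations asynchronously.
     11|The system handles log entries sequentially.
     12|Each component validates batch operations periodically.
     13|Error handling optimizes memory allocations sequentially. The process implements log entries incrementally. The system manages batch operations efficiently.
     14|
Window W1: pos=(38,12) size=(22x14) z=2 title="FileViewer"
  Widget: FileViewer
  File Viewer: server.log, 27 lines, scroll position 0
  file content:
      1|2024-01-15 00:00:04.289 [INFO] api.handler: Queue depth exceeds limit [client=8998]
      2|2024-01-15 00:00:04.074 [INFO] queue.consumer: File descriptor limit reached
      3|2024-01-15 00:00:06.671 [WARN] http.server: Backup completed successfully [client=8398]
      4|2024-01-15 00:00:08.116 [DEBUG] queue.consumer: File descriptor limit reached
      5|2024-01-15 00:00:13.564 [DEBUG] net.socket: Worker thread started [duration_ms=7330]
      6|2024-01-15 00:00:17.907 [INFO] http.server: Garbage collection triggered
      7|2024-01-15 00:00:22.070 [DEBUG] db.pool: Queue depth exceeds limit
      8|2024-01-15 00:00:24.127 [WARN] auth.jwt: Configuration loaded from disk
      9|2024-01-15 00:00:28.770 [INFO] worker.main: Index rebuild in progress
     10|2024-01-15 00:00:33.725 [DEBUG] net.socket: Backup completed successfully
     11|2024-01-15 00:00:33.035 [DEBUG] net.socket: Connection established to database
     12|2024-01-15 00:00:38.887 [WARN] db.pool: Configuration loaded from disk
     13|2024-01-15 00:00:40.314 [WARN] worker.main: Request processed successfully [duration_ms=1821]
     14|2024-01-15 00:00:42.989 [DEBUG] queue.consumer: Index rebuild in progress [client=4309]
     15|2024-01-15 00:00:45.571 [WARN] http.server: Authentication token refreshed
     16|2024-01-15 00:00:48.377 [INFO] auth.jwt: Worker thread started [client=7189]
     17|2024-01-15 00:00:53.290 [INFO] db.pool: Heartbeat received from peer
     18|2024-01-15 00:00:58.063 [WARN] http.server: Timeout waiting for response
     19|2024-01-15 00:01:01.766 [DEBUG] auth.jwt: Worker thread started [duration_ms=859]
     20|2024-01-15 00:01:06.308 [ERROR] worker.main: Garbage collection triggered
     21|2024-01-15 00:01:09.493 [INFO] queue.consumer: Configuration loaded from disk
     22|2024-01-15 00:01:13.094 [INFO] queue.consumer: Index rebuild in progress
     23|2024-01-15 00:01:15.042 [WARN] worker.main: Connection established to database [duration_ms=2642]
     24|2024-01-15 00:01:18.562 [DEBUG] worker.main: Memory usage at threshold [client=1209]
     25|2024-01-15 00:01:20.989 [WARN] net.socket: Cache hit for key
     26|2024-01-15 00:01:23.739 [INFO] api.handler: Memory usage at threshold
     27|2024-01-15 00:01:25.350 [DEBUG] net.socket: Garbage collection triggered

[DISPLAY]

                                        
━━━━━━━━━━━━━━━━━━━━━━━━┓               
gModal                  ┃               
────────────────────────┨               
peline manages data stre┃               
─────────────────────┐om┃               
      Exit?          │ o┃               
oceed with changes?  │ r┃               
ve]  Don't Save   ┏━━━━━━━━━━━━━━━━━━━━┓
──────────────────┃ FileViewer         ┃
handling monitors ┠────────────────────┨
rocessing processe┃2024-01-15 00:00:04▲┃
━━━━━━━━━━━━━━━━━━┃2024-01-15 00:00:04█┃
                  ┃2024-01-15 00:00:06░┃
                  ┃2024-01-15 00:00:08░┃
                  ┃2024-01-15 00:00:13░┃
                  ┃2024-01-15 00:00:17░┃
                  ┃2024-01-15 00:00:22░┃
                  ┃2024-01-15 00:00:24░┃
                  ┃2024-01-15 00:00:28░┃
                  ┃2024-01-15 00:00:33▼┃


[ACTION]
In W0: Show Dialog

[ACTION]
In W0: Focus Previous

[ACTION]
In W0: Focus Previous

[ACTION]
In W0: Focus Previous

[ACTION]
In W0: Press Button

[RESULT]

                                        
━━━━━━━━━━━━━━━━━━━━━━━━┓               
gModal                  ┃               
────────────────────────┨               
peline manages data stre┃               
rocessing monitors incom┃               
gorithm monitors batch o┃               
ocess processes cached r┃               
gorithm manages da┏━━━━━━━━━━━━━━━━━━━━┓
odule implements c┃ FileViewer         ┃
handling monitors ┠────────────────────┨
rocessing processe┃2024-01-15 00:00:04▲┃
━━━━━━━━━━━━━━━━━━┃2024-01-15 00:00:04█┃
                  ┃2024-01-15 00:00:06░┃
                  ┃2024-01-15 00:00:08░┃
                  ┃2024-01-15 00:00:13░┃
                  ┃2024-01-15 00:00:17░┃
                  ┃2024-01-15 00:00:22░┃
                  ┃2024-01-15 00:00:24░┃
                  ┃2024-01-15 00:00:28░┃
                  ┃2024-01-15 00:00:33▼┃


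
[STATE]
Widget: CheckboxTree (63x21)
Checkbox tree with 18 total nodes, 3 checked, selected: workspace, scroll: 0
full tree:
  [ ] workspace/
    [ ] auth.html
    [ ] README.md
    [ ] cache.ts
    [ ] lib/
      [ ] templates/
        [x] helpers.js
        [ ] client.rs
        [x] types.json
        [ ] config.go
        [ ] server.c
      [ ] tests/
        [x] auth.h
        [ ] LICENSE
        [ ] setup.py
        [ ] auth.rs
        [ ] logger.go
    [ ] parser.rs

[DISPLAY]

>[-] workspace/                                                
   [ ] auth.html                                               
   [ ] README.md                                               
   [ ] cache.ts                                                
   [-] lib/                                                    
     [-] templates/                                            
       [x] helpers.js                                          
       [ ] client.rs                                           
       [x] types.json                                          
       [ ] config.go                                           
       [ ] server.c                                            
     [-] tests/                                                
       [x] auth.h                                              
       [ ] LICENSE                                             
       [ ] setup.py                                            
       [ ] auth.rs                                             
       [ ] logger.go                                           
   [ ] parser.rs                                               
                                                               
                                                               
                                                               


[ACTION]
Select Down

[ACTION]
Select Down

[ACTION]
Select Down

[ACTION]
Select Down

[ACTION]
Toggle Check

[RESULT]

 [-] workspace/                                                
   [ ] auth.html                                               
   [ ] README.md                                               
   [ ] cache.ts                                                
>  [x] lib/                                                    
     [x] templates/                                            
       [x] helpers.js                                          
       [x] client.rs                                           
       [x] types.json                                          
       [x] config.go                                           
       [x] server.c                                            
     [x] tests/                                                
       [x] auth.h                                              
       [x] LICENSE                                             
       [x] setup.py                                            
       [x] auth.rs                                             
       [x] logger.go                                           
   [ ] parser.rs                                               
                                                               
                                                               
                                                               


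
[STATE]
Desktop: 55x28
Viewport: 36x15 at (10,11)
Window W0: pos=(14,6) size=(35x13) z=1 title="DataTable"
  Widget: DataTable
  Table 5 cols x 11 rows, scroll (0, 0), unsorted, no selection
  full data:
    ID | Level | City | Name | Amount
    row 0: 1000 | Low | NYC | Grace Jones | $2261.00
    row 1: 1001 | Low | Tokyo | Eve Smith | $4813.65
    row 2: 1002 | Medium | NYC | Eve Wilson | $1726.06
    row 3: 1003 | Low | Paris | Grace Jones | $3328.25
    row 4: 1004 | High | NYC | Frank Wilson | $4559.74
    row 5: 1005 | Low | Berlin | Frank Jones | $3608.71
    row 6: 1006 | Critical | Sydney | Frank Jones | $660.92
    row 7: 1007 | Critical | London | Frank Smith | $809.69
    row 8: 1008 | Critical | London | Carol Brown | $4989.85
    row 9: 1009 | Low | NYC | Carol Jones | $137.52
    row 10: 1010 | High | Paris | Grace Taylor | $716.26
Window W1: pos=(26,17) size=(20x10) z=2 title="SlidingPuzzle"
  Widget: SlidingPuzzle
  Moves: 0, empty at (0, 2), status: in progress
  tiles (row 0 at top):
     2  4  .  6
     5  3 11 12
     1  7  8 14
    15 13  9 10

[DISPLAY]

    ┃1000│Low     │NYC   │Grace Jone
    ┃1001│Low     │Tokyo │Eve Smith 
    ┃1002│Medium  │NYC   │Eve Wilson
    ┃1003│Low     │Paris │Grace Jone
    ┃1004│High    │NYC   │Frank Wils
    ┃1005│Low     │Berlin│Frank Jone
    ┃1006│Critic┏━━━━━━━━━━━━━━━━━━┓
    ┗━━━━━━━━━━━┃ SlidingPuzzle    ┃
                ┠──────────────────┨
                ┃┌────┬────┬────┬──┃
                ┃│  2 │  4 │    │  ┃
                ┃├────┼────┼────┼──┃
                ┃│  5 │  3 │ 11 │ 1┃
                ┃├────┼────┼────┼──┃
                ┃│  1 │  7 │  8 │ 1┃


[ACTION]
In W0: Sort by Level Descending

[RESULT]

    ┃1002│Medium  │NYC   │Eve Wilson
    ┃1000│Low     │NYC   │Grace Jone
    ┃1001│Low     │Tokyo │Eve Smith 
    ┃1003│Low     │Paris │Grace Jone
    ┃1005│Low     │Berlin│Frank Jone
    ┃1009│Low     │NYC   │Carol Jone
    ┃1004│High  ┏━━━━━━━━━━━━━━━━━━┓
    ┗━━━━━━━━━━━┃ SlidingPuzzle    ┃
                ┠──────────────────┨
                ┃┌────┬────┬────┬──┃
                ┃│  2 │  4 │    │  ┃
                ┃├────┼────┼────┼──┃
                ┃│  5 │  3 │ 11 │ 1┃
                ┃├────┼────┼────┼──┃
                ┃│  1 │  7 │  8 │ 1┃


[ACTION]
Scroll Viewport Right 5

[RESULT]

1002│Medium  │NYC   │Eve Wilson  ┃  
1000│Low     │NYC   │Grace Jones ┃  
1001│Low     │Tokyo │Eve Smith   ┃  
1003│Low     │Paris │Grace Jones ┃  
1005│Low     │Berlin│Frank Jones ┃  
1009│Low     │NYC   │Carol Jones ┃  
1004│High  ┏━━━━━━━━━━━━━━━━━━┓on┃  
━━━━━━━━━━━┃ SlidingPuzzle    ┃━━┛  
           ┠──────────────────┨     
           ┃┌────┬────┬────┬──┃     
           ┃│  2 │  4 │    │  ┃     
           ┃├────┼────┼────┼──┃     
           ┃│  5 │  3 │ 11 │ 1┃     
           ┃├────┼────┼────┼──┃     
           ┃│  1 │  7 │  8 │ 1┃     


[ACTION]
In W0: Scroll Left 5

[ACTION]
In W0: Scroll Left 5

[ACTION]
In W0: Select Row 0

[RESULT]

>002│Medium  │NYC   │Eve Wilson  ┃  
1000│Low     │NYC   │Grace Jones ┃  
1001│Low     │Tokyo │Eve Smith   ┃  
1003│Low     │Paris │Grace Jones ┃  
1005│Low     │Berlin│Frank Jones ┃  
1009│Low     │NYC   │Carol Jones ┃  
1004│High  ┏━━━━━━━━━━━━━━━━━━┓on┃  
━━━━━━━━━━━┃ SlidingPuzzle    ┃━━┛  
           ┠──────────────────┨     
           ┃┌────┬────┬────┬──┃     
           ┃│  2 │  4 │    │  ┃     
           ┃├────┼────┼────┼──┃     
           ┃│  5 │  3 │ 11 │ 1┃     
           ┃├────┼────┼────┼──┃     
           ┃│  1 │  7 │  8 │ 1┃     


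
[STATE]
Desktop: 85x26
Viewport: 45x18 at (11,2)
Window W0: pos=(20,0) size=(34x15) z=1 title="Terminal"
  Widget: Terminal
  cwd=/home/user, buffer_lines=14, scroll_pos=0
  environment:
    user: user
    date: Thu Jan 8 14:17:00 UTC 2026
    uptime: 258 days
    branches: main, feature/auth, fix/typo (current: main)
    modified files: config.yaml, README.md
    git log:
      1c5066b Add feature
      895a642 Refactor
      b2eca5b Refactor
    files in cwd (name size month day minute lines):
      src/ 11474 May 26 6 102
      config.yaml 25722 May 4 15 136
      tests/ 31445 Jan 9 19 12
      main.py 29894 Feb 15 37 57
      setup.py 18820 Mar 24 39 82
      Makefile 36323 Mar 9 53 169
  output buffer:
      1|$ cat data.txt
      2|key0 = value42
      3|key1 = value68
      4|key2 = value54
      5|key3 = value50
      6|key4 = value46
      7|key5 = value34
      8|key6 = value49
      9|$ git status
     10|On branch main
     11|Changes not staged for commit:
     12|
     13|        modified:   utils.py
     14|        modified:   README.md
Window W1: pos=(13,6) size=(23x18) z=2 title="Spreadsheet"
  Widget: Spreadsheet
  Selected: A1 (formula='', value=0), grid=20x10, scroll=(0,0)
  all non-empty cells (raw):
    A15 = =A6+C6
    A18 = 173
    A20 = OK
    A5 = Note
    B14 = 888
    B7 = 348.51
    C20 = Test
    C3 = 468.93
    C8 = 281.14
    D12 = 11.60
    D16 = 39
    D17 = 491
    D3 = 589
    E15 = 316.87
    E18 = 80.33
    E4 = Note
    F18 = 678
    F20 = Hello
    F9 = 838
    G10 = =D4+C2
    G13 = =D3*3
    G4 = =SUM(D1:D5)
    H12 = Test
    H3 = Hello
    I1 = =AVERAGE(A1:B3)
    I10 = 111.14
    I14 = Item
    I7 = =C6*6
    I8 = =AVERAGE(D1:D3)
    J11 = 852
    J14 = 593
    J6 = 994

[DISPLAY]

         ┠────────────────────────────────┨  
         ┃$ cat data.txt                  ┃  
         ┃key0 = value42                  ┃  
         ┃key1 = value68                  ┃  
  ┏━━━━━━━━━━━━━━━━━━━━━┓                 ┃  
  ┃ Spreadsheet         ┃                 ┃  
  ┠─────────────────────┨                 ┃  
  ┃A1:                  ┃                 ┃  
  ┃       A       B     ┃                 ┃  
  ┃---------------------┃                 ┃  
  ┃  1      [0]       0 ┃                 ┃  
  ┃  2        0       0 ┃ged for commit:  ┃  
  ┃  3        0       0 ┃━━━━━━━━━━━━━━━━━┛  
  ┃  4        0       0 ┃                    
  ┃  5 Note           0 ┃                    
  ┃  6        0       0 ┃                    
  ┃  7        0  348.51 ┃                    
  ┃  8        0       0 ┃                    


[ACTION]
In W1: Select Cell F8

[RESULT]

         ┠────────────────────────────────┨  
         ┃$ cat data.txt                  ┃  
         ┃key0 = value42                  ┃  
         ┃key1 = value68                  ┃  
  ┏━━━━━━━━━━━━━━━━━━━━━┓                 ┃  
  ┃ Spreadsheet         ┃                 ┃  
  ┠─────────────────────┨                 ┃  
  ┃F8:                  ┃                 ┃  
  ┃       A       B     ┃                 ┃  
  ┃---------------------┃                 ┃  
  ┃  1        0       0 ┃                 ┃  
  ┃  2        0       0 ┃ged for commit:  ┃  
  ┃  3        0       0 ┃━━━━━━━━━━━━━━━━━┛  
  ┃  4        0       0 ┃                    
  ┃  5 Note           0 ┃                    
  ┃  6        0       0 ┃                    
  ┃  7        0  348.51 ┃                    
  ┃  8        0       0 ┃                    


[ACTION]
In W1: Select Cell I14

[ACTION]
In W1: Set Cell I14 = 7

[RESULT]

         ┠────────────────────────────────┨  
         ┃$ cat data.txt                  ┃  
         ┃key0 = value42                  ┃  
         ┃key1 = value68                  ┃  
  ┏━━━━━━━━━━━━━━━━━━━━━┓                 ┃  
  ┃ Spreadsheet         ┃                 ┃  
  ┠─────────────────────┨                 ┃  
  ┃I14: 7               ┃                 ┃  
  ┃       A       B     ┃                 ┃  
  ┃---------------------┃                 ┃  
  ┃  1        0       0 ┃                 ┃  
  ┃  2        0       0 ┃ged for commit:  ┃  
  ┃  3        0       0 ┃━━━━━━━━━━━━━━━━━┛  
  ┃  4        0       0 ┃                    
  ┃  5 Note           0 ┃                    
  ┃  6        0       0 ┃                    
  ┃  7        0  348.51 ┃                    
  ┃  8        0       0 ┃                    


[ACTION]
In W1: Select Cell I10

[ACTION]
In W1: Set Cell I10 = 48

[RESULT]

         ┠────────────────────────────────┨  
         ┃$ cat data.txt                  ┃  
         ┃key0 = value42                  ┃  
         ┃key1 = value68                  ┃  
  ┏━━━━━━━━━━━━━━━━━━━━━┓                 ┃  
  ┃ Spreadsheet         ┃                 ┃  
  ┠─────────────────────┨                 ┃  
  ┃I10: 48              ┃                 ┃  
  ┃       A       B     ┃                 ┃  
  ┃---------------------┃                 ┃  
  ┃  1        0       0 ┃                 ┃  
  ┃  2        0       0 ┃ged for commit:  ┃  
  ┃  3        0       0 ┃━━━━━━━━━━━━━━━━━┛  
  ┃  4        0       0 ┃                    
  ┃  5 Note           0 ┃                    
  ┃  6        0       0 ┃                    
  ┃  7        0  348.51 ┃                    
  ┃  8        0       0 ┃                    


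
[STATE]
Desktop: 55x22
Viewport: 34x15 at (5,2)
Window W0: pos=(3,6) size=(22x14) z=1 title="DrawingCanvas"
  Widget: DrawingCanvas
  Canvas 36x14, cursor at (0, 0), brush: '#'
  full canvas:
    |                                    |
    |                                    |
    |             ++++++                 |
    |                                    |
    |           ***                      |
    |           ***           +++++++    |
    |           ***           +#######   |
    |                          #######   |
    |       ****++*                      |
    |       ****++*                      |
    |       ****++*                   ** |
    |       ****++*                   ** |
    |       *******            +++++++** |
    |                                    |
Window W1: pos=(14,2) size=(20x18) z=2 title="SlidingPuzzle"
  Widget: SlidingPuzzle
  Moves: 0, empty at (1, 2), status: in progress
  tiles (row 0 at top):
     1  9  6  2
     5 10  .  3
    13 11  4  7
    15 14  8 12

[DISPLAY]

         ┏━━━━━━━━━━━━━━━━━━┓     
         ┃ SlidingPuzzle    ┃     
         ┠──────────────────┨     
         ┃┌────┬────┬────┬──┃     
━━━━━━━━━┃│  1 │  9 │  6 │  ┃     
DrawingCa┃├────┼────┼────┼──┃     
─────────┃│  5 │ 10 │    │  ┃     
         ┃├────┼────┼────┼──┃     
         ┃│ 13 │ 11 │  4 │  ┃     
         ┃├────┼────┼────┼──┃     
         ┃│ 15 │ 14 │  8 │ 1┃     
         ┃└────┴────┴────┴──┃     
         ┃Moves: 0          ┃     
         ┃                  ┃     
         ┃                  ┃     


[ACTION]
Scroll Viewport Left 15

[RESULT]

              ┏━━━━━━━━━━━━━━━━━━┓
              ┃ SlidingPuzzle    ┃
              ┠──────────────────┨
              ┃┌────┬────┬────┬──┃
   ┏━━━━━━━━━━┃│  1 │  9 │  6 │  ┃
   ┃ DrawingCa┃├────┼────┼────┼──┃
   ┠──────────┃│  5 │ 10 │    │  ┃
   ┃+         ┃├────┼────┼────┼──┃
   ┃          ┃│ 13 │ 11 │  4 │  ┃
   ┃          ┃├────┼────┼────┼──┃
   ┃          ┃│ 15 │ 14 │  8 │ 1┃
   ┃          ┃└────┴────┴────┴──┃
   ┃          ┃Moves: 0          ┃
   ┃          ┃                  ┃
   ┃          ┃                  ┃


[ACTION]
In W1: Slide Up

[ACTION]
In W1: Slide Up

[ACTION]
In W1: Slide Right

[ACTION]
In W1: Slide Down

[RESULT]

              ┏━━━━━━━━━━━━━━━━━━┓
              ┃ SlidingPuzzle    ┃
              ┠──────────────────┨
              ┃┌────┬────┬────┬──┃
   ┏━━━━━━━━━━┃│  1 │  9 │  6 │  ┃
   ┃ DrawingCa┃├────┼────┼────┼──┃
   ┠──────────┃│  5 │ 10 │  4 │  ┃
   ┃+         ┃├────┼────┼────┼──┃
   ┃          ┃│ 13 │    │  8 │  ┃
   ┃          ┃├────┼────┼────┼──┃
   ┃          ┃│ 15 │ 11 │ 14 │ 1┃
   ┃          ┃└────┴────┴────┴──┃
   ┃          ┃Moves: 4          ┃
   ┃          ┃                  ┃
   ┃          ┃                  ┃


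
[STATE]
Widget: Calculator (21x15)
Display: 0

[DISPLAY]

                    0
┌───┬───┬───┬───┐    
│ 7 │ 8 │ 9 │ ÷ │    
├───┼───┼───┼───┤    
│ 4 │ 5 │ 6 │ × │    
├───┼───┼───┼───┤    
│ 1 │ 2 │ 3 │ - │    
├───┼───┼───┼───┤    
│ 0 │ . │ = │ + │    
├───┼───┼───┼───┤    
│ C │ MC│ MR│ M+│    
└───┴───┴───┴───┘    
                     
                     
                     


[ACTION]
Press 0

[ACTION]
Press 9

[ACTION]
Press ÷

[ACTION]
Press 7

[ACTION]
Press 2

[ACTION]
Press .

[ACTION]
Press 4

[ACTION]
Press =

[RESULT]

         0.1243093923
┌───┬───┬───┬───┐    
│ 7 │ 8 │ 9 │ ÷ │    
├───┼───┼───┼───┤    
│ 4 │ 5 │ 6 │ × │    
├───┼───┼───┼───┤    
│ 1 │ 2 │ 3 │ - │    
├───┼───┼───┼───┤    
│ 0 │ . │ = │ + │    
├───┼───┼───┼───┤    
│ C │ MC│ MR│ M+│    
└───┴───┴───┴───┘    
                     
                     
                     


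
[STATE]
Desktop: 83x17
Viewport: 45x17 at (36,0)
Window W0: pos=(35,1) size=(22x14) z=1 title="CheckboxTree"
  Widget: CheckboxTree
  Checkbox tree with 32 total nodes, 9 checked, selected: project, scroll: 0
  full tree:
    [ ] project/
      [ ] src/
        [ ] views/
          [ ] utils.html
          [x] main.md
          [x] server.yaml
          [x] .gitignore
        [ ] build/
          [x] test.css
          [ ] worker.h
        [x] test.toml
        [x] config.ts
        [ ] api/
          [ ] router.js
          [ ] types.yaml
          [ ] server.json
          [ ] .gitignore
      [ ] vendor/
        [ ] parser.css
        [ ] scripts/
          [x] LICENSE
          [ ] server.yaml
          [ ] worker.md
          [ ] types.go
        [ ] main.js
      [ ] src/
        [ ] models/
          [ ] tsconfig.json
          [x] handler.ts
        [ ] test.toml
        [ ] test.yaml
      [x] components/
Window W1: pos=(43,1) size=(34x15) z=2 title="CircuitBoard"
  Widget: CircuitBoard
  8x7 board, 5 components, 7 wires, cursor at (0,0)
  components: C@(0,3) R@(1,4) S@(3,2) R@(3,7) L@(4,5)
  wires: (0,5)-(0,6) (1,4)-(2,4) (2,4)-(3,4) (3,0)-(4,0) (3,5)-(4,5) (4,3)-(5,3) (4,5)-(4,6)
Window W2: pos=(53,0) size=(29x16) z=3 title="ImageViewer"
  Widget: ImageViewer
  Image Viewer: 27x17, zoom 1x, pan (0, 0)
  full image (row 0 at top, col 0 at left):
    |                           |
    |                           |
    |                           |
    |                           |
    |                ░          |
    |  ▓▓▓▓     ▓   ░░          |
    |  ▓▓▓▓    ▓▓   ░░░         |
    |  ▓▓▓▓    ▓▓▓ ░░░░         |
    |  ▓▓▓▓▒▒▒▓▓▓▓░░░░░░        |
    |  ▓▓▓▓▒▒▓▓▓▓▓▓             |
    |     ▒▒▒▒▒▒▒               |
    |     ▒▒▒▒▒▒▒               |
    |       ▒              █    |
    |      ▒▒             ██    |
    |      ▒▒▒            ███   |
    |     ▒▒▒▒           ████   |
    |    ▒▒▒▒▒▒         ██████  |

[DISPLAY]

                 ┏━━━━━━━━━━━━━━━━━━━━━━━━━━━
━━━━━━━┏━━━━━━━━━┃ ImageViewer               
 Checkb┃ CircuitB┠───────────────────────────
───────┠─────────┃                           
>[-] pr┃   0 1 2 ┃                           
   [-] ┃0  [.]   ┃                           
     [-┃         ┃                           
       ┃1        ┃                ░          
       ┃         ┃  ▓▓▓▓     ▓   ░░          
       ┃2        ┃  ▓▓▓▓    ▓▓   ░░░         
       ┃         ┃  ▓▓▓▓    ▓▓▓ ░░░░         
     [-┃3   ·    ┃  ▓▓▓▓▒▒▒▓▓▓▓░░░░░░        
       ┃    │    ┃  ▓▓▓▓▒▒▓▓▓▓▓▓             
       ┃4   ·    ┃     ▒▒▒▒▒▒▒               
━━━━━━━┃         ┃     ▒▒▒▒▒▒▒               
       ┗━━━━━━━━━┗━━━━━━━━━━━━━━━━━━━━━━━━━━━
                                             


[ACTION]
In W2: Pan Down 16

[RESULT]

                 ┏━━━━━━━━━━━━━━━━━━━━━━━━━━━
━━━━━━━┏━━━━━━━━━┃ ImageViewer               
 Checkb┃ CircuitB┠───────────────────────────
───────┠─────────┃    ▒▒▒▒▒▒         ██████  
>[-] pr┃   0 1 2 ┃                           
   [-] ┃0  [.]   ┃                           
     [-┃         ┃                           
       ┃1        ┃                           
       ┃         ┃                           
       ┃2        ┃                           
       ┃         ┃                           
     [-┃3   ·    ┃                           
       ┃    │    ┃                           
       ┃4   ·    ┃                           
━━━━━━━┃         ┃                           
       ┗━━━━━━━━━┗━━━━━━━━━━━━━━━━━━━━━━━━━━━
                                             


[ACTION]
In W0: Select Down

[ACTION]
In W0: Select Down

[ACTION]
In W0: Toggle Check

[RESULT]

                 ┏━━━━━━━━━━━━━━━━━━━━━━━━━━━
━━━━━━━┏━━━━━━━━━┃ ImageViewer               
 Checkb┃ CircuitB┠───────────────────────────
───────┠─────────┃    ▒▒▒▒▒▒         ██████  
 [-] pr┃   0 1 2 ┃                           
   [-] ┃0  [.]   ┃                           
>    [x┃         ┃                           
       ┃1        ┃                           
       ┃         ┃                           
       ┃2        ┃                           
       ┃         ┃                           
     [-┃3   ·    ┃                           
       ┃    │    ┃                           
       ┃4   ·    ┃                           
━━━━━━━┃         ┃                           
       ┗━━━━━━━━━┗━━━━━━━━━━━━━━━━━━━━━━━━━━━
                                             


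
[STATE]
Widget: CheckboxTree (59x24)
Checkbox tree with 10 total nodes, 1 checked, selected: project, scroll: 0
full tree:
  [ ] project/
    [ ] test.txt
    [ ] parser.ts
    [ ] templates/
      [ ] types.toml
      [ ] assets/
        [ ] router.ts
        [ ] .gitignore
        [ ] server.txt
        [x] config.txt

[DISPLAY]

>[-] project/                                              
   [ ] test.txt                                            
   [ ] parser.ts                                           
   [-] templates/                                          
     [ ] types.toml                                        
     [-] assets/                                           
       [ ] router.ts                                       
       [ ] .gitignore                                      
       [ ] server.txt                                      
       [x] config.txt                                      
                                                           
                                                           
                                                           
                                                           
                                                           
                                                           
                                                           
                                                           
                                                           
                                                           
                                                           
                                                           
                                                           
                                                           


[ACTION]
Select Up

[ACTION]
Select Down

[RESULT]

 [-] project/                                              
>  [ ] test.txt                                            
   [ ] parser.ts                                           
   [-] templates/                                          
     [ ] types.toml                                        
     [-] assets/                                           
       [ ] router.ts                                       
       [ ] .gitignore                                      
       [ ] server.txt                                      
       [x] config.txt                                      
                                                           
                                                           
                                                           
                                                           
                                                           
                                                           
                                                           
                                                           
                                                           
                                                           
                                                           
                                                           
                                                           
                                                           


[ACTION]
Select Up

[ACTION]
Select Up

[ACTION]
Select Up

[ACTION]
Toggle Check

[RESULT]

>[x] project/                                              
   [x] test.txt                                            
   [x] parser.ts                                           
   [x] templates/                                          
     [x] types.toml                                        
     [x] assets/                                           
       [x] router.ts                                       
       [x] .gitignore                                      
       [x] server.txt                                      
       [x] config.txt                                      
                                                           
                                                           
                                                           
                                                           
                                                           
                                                           
                                                           
                                                           
                                                           
                                                           
                                                           
                                                           
                                                           
                                                           


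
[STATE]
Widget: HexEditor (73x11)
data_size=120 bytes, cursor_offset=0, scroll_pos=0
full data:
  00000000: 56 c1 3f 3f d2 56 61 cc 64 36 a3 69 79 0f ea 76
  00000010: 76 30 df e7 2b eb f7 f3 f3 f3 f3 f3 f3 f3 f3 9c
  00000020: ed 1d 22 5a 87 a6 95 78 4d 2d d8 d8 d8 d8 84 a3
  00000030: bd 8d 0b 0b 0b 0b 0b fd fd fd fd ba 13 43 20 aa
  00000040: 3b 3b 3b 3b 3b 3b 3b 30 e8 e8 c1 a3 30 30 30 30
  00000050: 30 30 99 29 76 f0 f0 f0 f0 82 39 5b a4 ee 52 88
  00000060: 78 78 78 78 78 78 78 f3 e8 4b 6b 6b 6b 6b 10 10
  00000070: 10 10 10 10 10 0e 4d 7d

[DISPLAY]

00000000  56 c1 3f 3f d2 56 61 cc  64 36 a3 69 79 0f ea 76  |V.??.Va.d6.i
00000010  76 30 df e7 2b eb f7 f3  f3 f3 f3 f3 f3 f3 f3 9c  |v0..+.......
00000020  ed 1d 22 5a 87 a6 95 78  4d 2d d8 d8 d8 d8 84 a3  |.."Z...xM-..
00000030  bd 8d 0b 0b 0b 0b 0b fd  fd fd fd ba 13 43 20 aa  |............
00000040  3b 3b 3b 3b 3b 3b 3b 30  e8 e8 c1 a3 30 30 30 30  |;;;;;;;0....
00000050  30 30 99 29 76 f0 f0 f0  f0 82 39 5b a4 ee 52 88  |00.)v.....9[
00000060  78 78 78 78 78 78 78 f3  e8 4b 6b 6b 6b 6b 10 10  |xxxxxxx..Kkk
00000070  10 10 10 10 10 0e 4d 7d                           |......M}    
                                                                         
                                                                         
                                                                         


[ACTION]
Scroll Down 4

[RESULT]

00000040  3b 3b 3b 3b 3b 3b 3b 30  e8 e8 c1 a3 30 30 30 30  |;;;;;;;0....
00000050  30 30 99 29 76 f0 f0 f0  f0 82 39 5b a4 ee 52 88  |00.)v.....9[
00000060  78 78 78 78 78 78 78 f3  e8 4b 6b 6b 6b 6b 10 10  |xxxxxxx..Kkk
00000070  10 10 10 10 10 0e 4d 7d                           |......M}    
                                                                         
                                                                         
                                                                         
                                                                         
                                                                         
                                                                         
                                                                         


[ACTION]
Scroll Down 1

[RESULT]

00000050  30 30 99 29 76 f0 f0 f0  f0 82 39 5b a4 ee 52 88  |00.)v.....9[
00000060  78 78 78 78 78 78 78 f3  e8 4b 6b 6b 6b 6b 10 10  |xxxxxxx..Kkk
00000070  10 10 10 10 10 0e 4d 7d                           |......M}    
                                                                         
                                                                         
                                                                         
                                                                         
                                                                         
                                                                         
                                                                         
                                                                         


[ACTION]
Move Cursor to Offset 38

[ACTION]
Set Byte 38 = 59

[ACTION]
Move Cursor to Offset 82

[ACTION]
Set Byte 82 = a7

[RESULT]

00000050  30 30 A7 29 76 f0 f0 f0  f0 82 39 5b a4 ee 52 88  |00.)v.....9[
00000060  78 78 78 78 78 78 78 f3  e8 4b 6b 6b 6b 6b 10 10  |xxxxxxx..Kkk
00000070  10 10 10 10 10 0e 4d 7d                           |......M}    
                                                                         
                                                                         
                                                                         
                                                                         
                                                                         
                                                                         
                                                                         
                                                                         
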